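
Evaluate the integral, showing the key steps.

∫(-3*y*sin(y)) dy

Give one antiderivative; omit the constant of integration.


Step 1. Integrate ∫(-3*y*sin(y)) dy by parts with u = y, dv = (-3*sin(y)) dy, so v = 3*cos(y): now 3*y*cos(y) + ∫(-3*cos(y)) dy.
Step 2. Evaluate the standard form: now 3*y*cos(y) - 3*sin(y).
Answer: 3*y*cos(y) - 3*sin(y).


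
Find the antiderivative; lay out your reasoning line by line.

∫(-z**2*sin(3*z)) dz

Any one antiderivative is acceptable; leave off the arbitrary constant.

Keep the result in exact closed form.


Step 1. Integrate ∫(-z**2*sin(3*z)) dz by parts with u = z**2, dv = (-sin(3*z)) dz, so v = cos(3*z)/3: now z**2*cos(3*z)/3 + ∫(-2*z*cos(3*z)/3) dz.
Step 2. Integrate ∫(-2*z*cos(3*z)/3) dz by parts with u = z, dv = (-2*cos(3*z)/3) dz, so v = -2*sin(3*z)/9: now z**2*cos(3*z)/3 - 2*z*sin(3*z)/9 + ∫(2*sin(3*z)/9) dz.
Step 3. Evaluate the standard form: now z**2*cos(3*z)/3 - 2*z*sin(3*z)/9 - 2*cos(3*z)/27.
Answer: z**2*cos(3*z)/3 - 2*z*sin(3*z)/9 - 2*cos(3*z)/27.


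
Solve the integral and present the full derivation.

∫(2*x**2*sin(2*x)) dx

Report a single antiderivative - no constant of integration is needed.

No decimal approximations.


Step 1. Integrate ∫(2*x**2*sin(2*x)) dx by parts with u = x**2, dv = (2*sin(2*x)) dx, so v = -cos(2*x): now -x**2*cos(2*x) + ∫(2*x*cos(2*x)) dx.
Step 2. Integrate ∫(2*x*cos(2*x)) dx by parts with u = x, dv = (2*cos(2*x)) dx, so v = sin(2*x): now -x**2*cos(2*x) + x*sin(2*x) + ∫(-sin(2*x)) dx.
Step 3. Evaluate the standard form: now -x**2*cos(2*x) + x*sin(2*x) + cos(2*x)/2.
Answer: -x**2*cos(2*x) + x*sin(2*x) + cos(2*x)/2.


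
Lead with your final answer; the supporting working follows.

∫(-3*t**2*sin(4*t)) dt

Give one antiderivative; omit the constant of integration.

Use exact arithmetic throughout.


The answer is 3*t**2*cos(4*t)/4 - 3*t*sin(4*t)/8 - 3*cos(4*t)/32.
Step 1. Integrate ∫(-3*t**2*sin(4*t)) dt by parts with u = t**2, dv = (-3*sin(4*t)) dt, so v = 3*cos(4*t)/4: now 3*t**2*cos(4*t)/4 + ∫(-3*t*cos(4*t)/2) dt.
Step 2. Integrate ∫(-3*t*cos(4*t)/2) dt by parts with u = t, dv = (-3*cos(4*t)/2) dt, so v = -3*sin(4*t)/8: now 3*t**2*cos(4*t)/4 - 3*t*sin(4*t)/8 + ∫(3*sin(4*t)/8) dt.
Step 3. Evaluate the standard form: now 3*t**2*cos(4*t)/4 - 3*t*sin(4*t)/8 - 3*cos(4*t)/32.
Answer: 3*t**2*cos(4*t)/4 - 3*t*sin(4*t)/8 - 3*cos(4*t)/32.


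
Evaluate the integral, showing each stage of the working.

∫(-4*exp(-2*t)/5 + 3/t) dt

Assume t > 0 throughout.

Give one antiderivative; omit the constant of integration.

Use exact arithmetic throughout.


Step 1. Rewrite: now ∫(3/t) dt + ∫(-4*exp(-2*t)/5) dt.
Step 2. Evaluate the standard form [assuming t > 0]: now 3*log(t) + ∫(-4*exp(-2*t)/5) dt.
Step 3. Evaluate the standard form: now 3*log(t) + 2*exp(-2*t)/5.
Answer: 3*log(t) + 2*exp(-2*t)/5.


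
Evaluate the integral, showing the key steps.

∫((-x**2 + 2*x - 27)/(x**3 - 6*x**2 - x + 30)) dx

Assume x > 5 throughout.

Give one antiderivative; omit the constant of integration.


Step 1. Decompose ∫((-x**2 + 2*x - 27)/(x**3 - 6*x**2 - x + 30)) dx by partial fractions, (-x**2 + 2*x - 27)/(x**3 - 6*x**2 - x + 30) = -1/(x + 2) + 3/(x - 3) - 3/(x - 5): now ∫(-3/(x - 5)) dx + ∫(3/(x - 3)) dx + ∫(-1/(x + 2)) dx.
Step 2. Evaluate the standard form [assuming x > 5]: now -3*log(x - 5) + ∫(3/(x - 3)) dx + ∫(-1/(x + 2)) dx.
Step 3. Evaluate the standard form [assuming x > -2]: now -3*log(x - 5) - log(x + 2) + ∫(3/(x - 3)) dx.
Step 4. Evaluate the standard form [assuming x > 3]: now -3*log(x - 5) + 3*log(x - 3) - log(x + 2).
Answer: -3*log(x - 5) + 3*log(x - 3) - log(x + 2).


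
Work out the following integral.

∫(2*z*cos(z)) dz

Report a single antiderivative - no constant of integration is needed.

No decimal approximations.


Answer: 2*z*sin(z) + 2*cos(z).


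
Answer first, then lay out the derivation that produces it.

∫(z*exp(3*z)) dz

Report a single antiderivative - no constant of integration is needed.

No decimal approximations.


The answer is z*exp(3*z)/3 - exp(3*z)/9.
Step 1. Integrate ∫(z*exp(3*z)) dz by parts with u = z, dv = (exp(3*z)) dz, so v = exp(3*z)/3: now z*exp(3*z)/3 + ∫(-exp(3*z)/3) dz.
Step 2. Evaluate the standard form: now z*exp(3*z)/3 - exp(3*z)/9.
Answer: z*exp(3*z)/3 - exp(3*z)/9.


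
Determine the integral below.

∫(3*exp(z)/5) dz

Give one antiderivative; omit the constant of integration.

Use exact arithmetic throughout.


Answer: 3*exp(z)/5.


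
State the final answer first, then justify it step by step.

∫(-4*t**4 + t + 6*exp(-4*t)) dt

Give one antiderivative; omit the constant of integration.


The answer is -4*t**5/5 + t**2/2 - 3*exp(-4*t)/2.
Step 1. Rewrite: now ∫(t) dt + ∫(-4*t**4) dt + ∫(6*exp(-4*t)) dt.
Step 2. Evaluate the standard form: now t**2/2 + ∫(-4*t**4) dt + ∫(6*exp(-4*t)) dt.
Step 3. Evaluate the standard form: now -4*t**5/5 + t**2/2 + ∫(6*exp(-4*t)) dt.
Step 4. Evaluate the standard form: now -4*t**5/5 + t**2/2 - 3*exp(-4*t)/2.
Answer: -4*t**5/5 + t**2/2 - 3*exp(-4*t)/2.


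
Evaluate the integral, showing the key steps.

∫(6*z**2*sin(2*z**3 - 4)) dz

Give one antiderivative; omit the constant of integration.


Step 1. Substitute u = z**3 - 2, turning ∫(6*z**2*sin(2*z**3 - 4)) dz into ∫(2*sin(2*u)) du: now ∫(2*sin(2*u)) du.
Step 2. Evaluate the standard form: now -cos(2*u).
Step 3. Substitute back u = z**3 - 2: now -cos(2*z**3 - 4).
Answer: -cos(2*z**3 - 4).


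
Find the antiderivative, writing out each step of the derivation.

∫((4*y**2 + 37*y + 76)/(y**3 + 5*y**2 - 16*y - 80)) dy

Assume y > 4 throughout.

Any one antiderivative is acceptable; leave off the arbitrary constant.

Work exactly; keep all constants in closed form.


Step 1. Decompose ∫((4*y**2 + 37*y + 76)/(y**3 + 5*y**2 - 16*y - 80)) dy by partial fractions, (4*y**2 + 37*y + 76)/(y**3 + 5*y**2 - 16*y - 80) = -1/(y + 5) + 1/(y + 4) + 4/(y - 4): now ∫(4/(y - 4)) dy + ∫(1/(y + 4)) dy + ∫(-1/(y + 5)) dy.
Step 2. Evaluate the standard form [assuming y > -4]: now log(y + 4) + ∫(4/(y - 4)) dy + ∫(-1/(y + 5)) dy.
Step 3. Evaluate the standard form [assuming y > 4]: now 4*log(y - 4) + log(y + 4) + ∫(-1/(y + 5)) dy.
Step 4. Evaluate the standard form [assuming y > -5]: now 4*log(y - 4) + log(y + 4) - log(y + 5).
Answer: 4*log(y - 4) + log(y + 4) - log(y + 5).


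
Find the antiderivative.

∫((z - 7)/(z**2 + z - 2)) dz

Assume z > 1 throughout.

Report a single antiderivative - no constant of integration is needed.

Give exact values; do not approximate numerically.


Answer: -2*log(z - 1) + 3*log(z + 2).


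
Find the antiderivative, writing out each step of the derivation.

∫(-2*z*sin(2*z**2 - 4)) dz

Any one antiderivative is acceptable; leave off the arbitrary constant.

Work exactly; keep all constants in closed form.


Step 1. Substitute u = z**2 - 2, turning ∫(-2*z*sin(2*z**2 - 4)) dz into ∫(-sin(2*u)) du: now ∫(-sin(2*u)) du.
Step 2. Evaluate the standard form: now cos(2*u)/2.
Step 3. Substitute back u = z**2 - 2: now cos(2*z**2 - 4)/2.
Answer: cos(2*z**2 - 4)/2.


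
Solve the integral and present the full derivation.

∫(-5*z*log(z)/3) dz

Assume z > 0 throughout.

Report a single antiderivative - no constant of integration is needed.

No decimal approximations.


Step 1. Integrate ∫(-5*z*log(z)/3) dz by parts with u = log(z), dv = (-5*z/3) dz, so v = -5*z**2/6 [assuming z > 0]: now -5*z**2*log(z)/6 + ∫(5*z/6) dz.
Step 2. Evaluate the standard form: now -5*z**2*log(z)/6 + 5*z**2/12.
Answer: -5*z**2*log(z)/6 + 5*z**2/12.


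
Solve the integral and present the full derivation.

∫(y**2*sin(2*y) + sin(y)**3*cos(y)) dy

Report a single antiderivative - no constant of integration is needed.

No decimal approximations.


Step 1. Rewrite: now ∫(y**2*sin(2*y)) dy + ∫(sin(y)**3*cos(y)) dy.
Step 2. Substitute u = sin(y), turning ∫(sin(y)**3*cos(y)) dy into ∫(u**3) du: now ∫(u**3) du + ∫(y**2*sin(2*y)) dy.
Step 3. Evaluate the standard form: now u**4/4 + ∫(y**2*sin(2*y)) dy.
Step 4. Substitute back u = sin(y): now sin(y)**4/4 + ∫(y**2*sin(2*y)) dy.
Step 5. Integrate ∫(y**2*sin(2*y)) dy by parts with u = y**2, dv = (sin(2*y)) dy, so v = -cos(2*y)/2: now -y**2*cos(2*y)/2 + sin(y)**4/4 + ∫(y*cos(2*y)) dy.
Step 6. Integrate ∫(y*cos(2*y)) dy by parts with u = y, dv = (cos(2*y)) dy, so v = sin(2*y)/2: now -y**2*cos(2*y)/2 + y*sin(2*y)/2 + sin(y)**4/4 + ∫(-sin(2*y)/2) dy.
Step 7. Evaluate the standard form: now -y**2*cos(2*y)/2 + y*sin(2*y)/2 + sin(y)**4/4 + cos(2*y)/4.
Answer: -y**2*cos(2*y)/2 + y*sin(2*y)/2 + sin(y)**4/4 + cos(2*y)/4.


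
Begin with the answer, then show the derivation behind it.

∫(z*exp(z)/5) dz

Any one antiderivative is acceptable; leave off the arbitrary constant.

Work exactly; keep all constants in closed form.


The answer is z*exp(z)/5 - exp(z)/5.
Step 1. Integrate ∫(z*exp(z)/5) dz by parts with u = z, dv = (exp(z)/5) dz, so v = exp(z)/5: now z*exp(z)/5 + ∫(-exp(z)/5) dz.
Step 2. Evaluate the standard form: now z*exp(z)/5 - exp(z)/5.
Answer: z*exp(z)/5 - exp(z)/5.


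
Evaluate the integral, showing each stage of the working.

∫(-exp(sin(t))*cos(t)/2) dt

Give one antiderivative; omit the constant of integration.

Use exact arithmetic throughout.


Step 1. Substitute u = sin(t), turning ∫(-exp(sin(t))*cos(t)/2) dt into ∫(-exp(u)/2) du: now ∫(-exp(u)/2) du.
Step 2. Evaluate the standard form: now -exp(u)/2.
Step 3. Substitute back u = sin(t): now -exp(sin(t))/2.
Answer: -exp(sin(t))/2.


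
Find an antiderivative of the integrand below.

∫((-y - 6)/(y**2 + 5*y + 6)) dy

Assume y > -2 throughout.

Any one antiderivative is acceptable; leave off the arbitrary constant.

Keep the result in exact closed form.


Answer: -4*log(y + 2) + 3*log(y + 3).


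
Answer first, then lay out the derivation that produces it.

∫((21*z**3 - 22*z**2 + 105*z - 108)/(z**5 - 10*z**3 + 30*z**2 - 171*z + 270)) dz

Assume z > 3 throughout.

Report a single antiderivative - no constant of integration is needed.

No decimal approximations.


The answer is 4*log(z - 3) - 2*log(z - 2) - 2*log(z + 5) + atan(z/3).
Step 1. Decompose ∫((21*z**3 - 22*z**2 + 105*z - 108)/(z**5 - 10*z**3 + 30*z**2 - 171*z + 270)) dz by partial fractions, (21*z**3 - 22*z**2 + 105*z - 108)/(z**5 - 10*z**3 + 30*z**2 - 171*z + 270) = 3/(z**2 + 9) - 2/(z + 5) - 2/(z - 2) + 4/(z - 3): now ∫(4/(z - 3)) dz + ∫(-2/(z - 2)) dz + ∫(-2/(z + 5)) dz + ∫(3/(z**2 + 9)) dz.
Step 2. Evaluate the standard form [assuming z > 3]: now 4*log(z - 3) + ∫(-2/(z - 2)) dz + ∫(-2/(z + 5)) dz + ∫(3/(z**2 + 9)) dz.
Step 3. Evaluate the standard form [assuming z > -5]: now 4*log(z - 3) - 2*log(z + 5) + ∫(-2/(z - 2)) dz + ∫(3/(z**2 + 9)) dz.
Step 4. Evaluate the standard form [assuming z > 2]: now 4*log(z - 3) - 2*log(z - 2) - 2*log(z + 5) + ∫(3/(z**2 + 9)) dz.
Step 5. Evaluate the standard form: now 4*log(z - 3) - 2*log(z - 2) - 2*log(z + 5) + atan(z/3).
Answer: 4*log(z - 3) - 2*log(z - 2) - 2*log(z + 5) + atan(z/3).


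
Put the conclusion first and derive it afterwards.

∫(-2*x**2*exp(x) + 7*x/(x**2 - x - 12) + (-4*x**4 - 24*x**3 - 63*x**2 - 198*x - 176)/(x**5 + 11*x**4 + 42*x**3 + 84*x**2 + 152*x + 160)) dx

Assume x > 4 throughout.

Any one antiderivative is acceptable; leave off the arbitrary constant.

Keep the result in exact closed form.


The answer is -2*x**2*exp(x) + 4*x*exp(x) - 4*exp(x) + 4*log(x - 4) + 2*log(x + 2) + 3*log(x + 3) - 3*log(x + 4) - 3*log(x + 5) - 3*atan(x/2)/2.
Step 1. Rewrite: now ∫(7*x/(x**2 - x - 12)) dx + ∫(-2*x**2*exp(x)) dx + ∫((-4*x**4 - 24*x**3 - 63*x**2 - 198*x - 176)/(x**5 + 11*x**4 + 42*x**3 + 84*x**2 + 152*x + 160)) dx.
Step 2. Integrate ∫(-2*x**2*exp(x)) dx by parts with u = x**2, dv = (-2*exp(x)) dx, so v = -2*exp(x): now -2*x**2*exp(x) + ∫(7*x/(x**2 - x - 12)) dx + ∫(4*x*exp(x)) dx + ∫((-4*x**4 - 24*x**3 - 63*x**2 - 198*x - 176)/(x**5 + 11*x**4 + 42*x**3 + 84*x**2 + 152*x + 160)) dx.
Step 3. Integrate ∫(4*x*exp(x)) dx by parts with u = x, dv = (4*exp(x)) dx, so v = 4*exp(x): now -2*x**2*exp(x) + 4*x*exp(x) + ∫(7*x/(x**2 - x - 12)) dx + ∫((-4*x**4 - 24*x**3 - 63*x**2 - 198*x - 176)/(x**5 + 11*x**4 + 42*x**3 + 84*x**2 + 152*x + 160)) dx + ∫(-4*exp(x)) dx.
Step 4. Evaluate the standard form: now -2*x**2*exp(x) + 4*x*exp(x) - 4*exp(x) + ∫(7*x/(x**2 - x - 12)) dx + ∫((-4*x**4 - 24*x**3 - 63*x**2 - 198*x - 176)/(x**5 + 11*x**4 + 42*x**3 + 84*x**2 + 152*x + 160)) dx.
Step 5. Decompose ∫((-4*x**4 - 24*x**3 - 63*x**2 - 198*x - 176)/(x**5 + 11*x**4 + 42*x**3 + 84*x**2 + 152*x + 160)) dx by partial fractions, (-4*x**4 - 24*x**3 - 63*x**2 - 198*x - 176)/(x**5 + 11*x**4 + 42*x**3 + 84*x**2 + 152*x + 160) = -3/(x**2 + 4) - 3/(x + 5) - 3/(x + 4) + 2/(x + 2): now -2*x**2*exp(x) + 4*x*exp(x) - 4*exp(x) + ∫(7*x/(x**2 - x - 12)) dx + ∫(2/(x + 2)) dx + ∫(-3/(x + 4)) dx + ∫(-3/(x + 5)) dx + ∫(-3/(x**2 + 4)) dx.
Step 6. Evaluate the standard form [assuming x > -2]: now -2*x**2*exp(x) + 4*x*exp(x) - 4*exp(x) + 2*log(x + 2) + ∫(7*x/(x**2 - x - 12)) dx + ∫(-3/(x + 4)) dx + ∫(-3/(x + 5)) dx + ∫(-3/(x**2 + 4)) dx.
Step 7. Evaluate the standard form [assuming x > -5]: now -2*x**2*exp(x) + 4*x*exp(x) - 4*exp(x) + 2*log(x + 2) - 3*log(x + 5) + ∫(7*x/(x**2 - x - 12)) dx + ∫(-3/(x + 4)) dx + ∫(-3/(x**2 + 4)) dx.
Step 8. Evaluate the standard form [assuming x > -4]: now -2*x**2*exp(x) + 4*x*exp(x) - 4*exp(x) + 2*log(x + 2) - 3*log(x + 4) - 3*log(x + 5) + ∫(7*x/(x**2 - x - 12)) dx + ∫(-3/(x**2 + 4)) dx.
Step 9. Evaluate the standard form: now -2*x**2*exp(x) + 4*x*exp(x) - 4*exp(x) + 2*log(x + 2) - 3*log(x + 4) - 3*log(x + 5) - 3*atan(x/2)/2 + ∫(7*x/(x**2 - x - 12)) dx.
Step 10. Decompose ∫(7*x/(x**2 - x - 12)) dx by partial fractions, 7*x/(x**2 - x - 12) = 3/(x + 3) + 4/(x - 4): now -2*x**2*exp(x) + 4*x*exp(x) - 4*exp(x) + 2*log(x + 2) - 3*log(x + 4) - 3*log(x + 5) - 3*atan(x/2)/2 + ∫(4/(x - 4)) dx + ∫(3/(x + 3)) dx.
Step 11. Evaluate the standard form [assuming x > -3]: now -2*x**2*exp(x) + 4*x*exp(x) - 4*exp(x) + 2*log(x + 2) + 3*log(x + 3) - 3*log(x + 4) - 3*log(x + 5) - 3*atan(x/2)/2 + ∫(4/(x - 4)) dx.
Step 12. Evaluate the standard form [assuming x > 4]: now -2*x**2*exp(x) + 4*x*exp(x) - 4*exp(x) + 4*log(x - 4) + 2*log(x + 2) + 3*log(x + 3) - 3*log(x + 4) - 3*log(x + 5) - 3*atan(x/2)/2.
Answer: -2*x**2*exp(x) + 4*x*exp(x) - 4*exp(x) + 4*log(x - 4) + 2*log(x + 2) + 3*log(x + 3) - 3*log(x + 4) - 3*log(x + 5) - 3*atan(x/2)/2.


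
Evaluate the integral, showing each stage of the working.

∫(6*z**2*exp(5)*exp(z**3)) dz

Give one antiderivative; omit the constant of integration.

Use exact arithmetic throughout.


Step 1. Substitute u = z**3 + 5, turning ∫(6*z**2*exp(5)*exp(z**3)) dz into ∫(2*exp(u)) du: now ∫(2*exp(u)) du.
Step 2. Evaluate the standard form: now 2*exp(u).
Step 3. Substitute back u = z**3 + 5: now 2*exp(z**3 + 5).
Answer: 2*exp(z**3 + 5).


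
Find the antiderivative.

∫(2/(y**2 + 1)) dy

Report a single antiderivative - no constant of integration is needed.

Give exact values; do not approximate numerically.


Answer: 2*atan(y).


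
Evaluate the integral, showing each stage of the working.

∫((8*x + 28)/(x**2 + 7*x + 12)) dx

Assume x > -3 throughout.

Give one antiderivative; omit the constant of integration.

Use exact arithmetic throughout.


Step 1. Decompose ∫((8*x + 28)/(x**2 + 7*x + 12)) dx by partial fractions, (8*x + 28)/(x**2 + 7*x + 12) = 4/(x + 4) + 4/(x + 3): now ∫(4/(x + 3)) dx + ∫(4/(x + 4)) dx.
Step 2. Evaluate the standard form [assuming x > -4]: now 4*log(x + 4) + ∫(4/(x + 3)) dx.
Step 3. Evaluate the standard form [assuming x > -3]: now 4*log(x + 3) + 4*log(x + 4).
Answer: 4*log(x + 3) + 4*log(x + 4).


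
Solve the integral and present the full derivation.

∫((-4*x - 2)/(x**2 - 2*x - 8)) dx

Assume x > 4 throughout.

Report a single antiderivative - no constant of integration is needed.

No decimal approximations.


Step 1. Decompose ∫((-4*x - 2)/(x**2 - 2*x - 8)) dx by partial fractions, (-4*x - 2)/(x**2 - 2*x - 8) = -1/(x + 2) - 3/(x - 4): now ∫(-3/(x - 4)) dx + ∫(-1/(x + 2)) dx.
Step 2. Evaluate the standard form [assuming x > 4]: now -3*log(x - 4) + ∫(-1/(x + 2)) dx.
Step 3. Evaluate the standard form [assuming x > -2]: now -3*log(x - 4) - log(x + 2).
Answer: -3*log(x - 4) - log(x + 2).


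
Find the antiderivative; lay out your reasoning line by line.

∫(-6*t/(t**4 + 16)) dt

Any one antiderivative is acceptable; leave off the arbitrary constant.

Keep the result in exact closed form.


Step 1. Substitute u = t**2, turning ∫(-6*t/(t**4 + 16)) dt into ∫(-3/(u**2 + 16)) du: now ∫(-3/(u**2 + 16)) du.
Step 2. Evaluate the standard form: now -3*atan(u/4)/4.
Step 3. Substitute back u = t**2: now -3*atan(t**2/4)/4.
Answer: -3*atan(t**2/4)/4.


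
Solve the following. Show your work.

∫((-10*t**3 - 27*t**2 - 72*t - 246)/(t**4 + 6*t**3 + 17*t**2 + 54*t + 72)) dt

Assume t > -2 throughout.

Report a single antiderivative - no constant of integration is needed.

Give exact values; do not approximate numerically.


Step 1. Decompose ∫((-10*t**3 - 27*t**2 - 72*t - 246)/(t**4 + 6*t**3 + 17*t**2 + 54*t + 72)) dt by partial fractions, (-10*t**3 - 27*t**2 - 72*t - 246)/(t**4 + 6*t**3 + 17*t**2 + 54*t + 72) = 3/(t**2 + 9) - 5/(t + 4) - 5/(t + 2): now ∫(-5/(t + 2)) dt + ∫(-5/(t + 4)) dt + ∫(3/(t**2 + 9)) dt.
Step 2. Evaluate the standard form [assuming t > -4]: now -5*log(t + 4) + ∫(-5/(t + 2)) dt + ∫(3/(t**2 + 9)) dt.
Step 3. Evaluate the standard form [assuming t > -2]: now -5*log(t + 2) - 5*log(t + 4) + ∫(3/(t**2 + 9)) dt.
Step 4. Evaluate the standard form: now -5*log(t + 2) - 5*log(t + 4) + atan(t/3).
Answer: -5*log(t + 2) - 5*log(t + 4) + atan(t/3).


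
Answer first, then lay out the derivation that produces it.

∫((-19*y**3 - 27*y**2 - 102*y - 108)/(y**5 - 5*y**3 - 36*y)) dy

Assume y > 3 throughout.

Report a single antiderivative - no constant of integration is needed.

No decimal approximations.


The answer is 3*log(y) - 5*log(y - 3) + 2*log(y + 3) + atan(y/2).
Step 1. Decompose ∫((-19*y**3 - 27*y**2 - 102*y - 108)/(y**5 - 5*y**3 - 36*y)) dy by partial fractions, (-19*y**3 - 27*y**2 - 102*y - 108)/(y**5 - 5*y**3 - 36*y) = 2/(y**2 + 4) + 2/(y + 3) - 5/(y - 3) + 3/y: now ∫(3/y) dy + ∫(-5/(y - 3)) dy + ∫(2/(y + 3)) dy + ∫(2/(y**2 + 4)) dy.
Step 2. Evaluate the standard form [assuming y > -3]: now 2*log(y + 3) + ∫(3/y) dy + ∫(-5/(y - 3)) dy + ∫(2/(y**2 + 4)) dy.
Step 3. Evaluate the standard form [assuming y > 0]: now 3*log(y) + 2*log(y + 3) + ∫(-5/(y - 3)) dy + ∫(2/(y**2 + 4)) dy.
Step 4. Evaluate the standard form [assuming y > 3]: now 3*log(y) - 5*log(y - 3) + 2*log(y + 3) + ∫(2/(y**2 + 4)) dy.
Step 5. Evaluate the standard form: now 3*log(y) - 5*log(y - 3) + 2*log(y + 3) + atan(y/2).
Answer: 3*log(y) - 5*log(y - 3) + 2*log(y + 3) + atan(y/2).


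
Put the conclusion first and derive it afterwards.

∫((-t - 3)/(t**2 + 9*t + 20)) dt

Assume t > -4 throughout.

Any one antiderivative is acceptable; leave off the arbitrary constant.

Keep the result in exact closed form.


The answer is log(t + 4) - 2*log(t + 5).
Step 1. Decompose ∫((-t - 3)/(t**2 + 9*t + 20)) dt by partial fractions, (-t - 3)/(t**2 + 9*t + 20) = -2/(t + 5) + 1/(t + 4): now ∫(1/(t + 4)) dt + ∫(-2/(t + 5)) dt.
Step 2. Evaluate the standard form [assuming t > -4]: now log(t + 4) + ∫(-2/(t + 5)) dt.
Step 3. Evaluate the standard form [assuming t > -5]: now log(t + 4) - 2*log(t + 5).
Answer: log(t + 4) - 2*log(t + 5).


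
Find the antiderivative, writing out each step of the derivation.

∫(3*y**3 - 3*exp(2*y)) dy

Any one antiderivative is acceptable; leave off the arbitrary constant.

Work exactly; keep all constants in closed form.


Step 1. Rewrite: now ∫(3*y**3) dy + ∫(-3*exp(2*y)) dy.
Step 2. Evaluate the standard form: now -3*exp(2*y)/2 + ∫(3*y**3) dy.
Step 3. Evaluate the standard form: now 3*y**4/4 - 3*exp(2*y)/2.
Answer: 3*y**4/4 - 3*exp(2*y)/2.


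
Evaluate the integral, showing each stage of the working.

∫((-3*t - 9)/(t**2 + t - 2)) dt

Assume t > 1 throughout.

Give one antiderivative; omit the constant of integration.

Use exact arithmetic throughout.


Step 1. Decompose ∫((-3*t - 9)/(t**2 + t - 2)) dt by partial fractions, (-3*t - 9)/(t**2 + t - 2) = 1/(t + 2) - 4/(t - 1): now ∫(-4/(t - 1)) dt + ∫(1/(t + 2)) dt.
Step 2. Evaluate the standard form [assuming t > 1]: now -4*log(t - 1) + ∫(1/(t + 2)) dt.
Step 3. Evaluate the standard form [assuming t > -2]: now -4*log(t - 1) + log(t + 2).
Answer: -4*log(t - 1) + log(t + 2).


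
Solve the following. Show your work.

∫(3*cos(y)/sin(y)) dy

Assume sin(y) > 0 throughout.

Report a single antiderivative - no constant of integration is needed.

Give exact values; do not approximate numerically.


Step 1. Substitute u = sin(y), turning ∫(3*cos(y)/sin(y)) dy into ∫(3/u) du: now ∫(3/u) du.
Step 2. Evaluate the standard form [assuming u > 0]: now 3*log(u).
Step 3. Substitute back u = sin(y): now 3*log(sin(y)).
Answer: 3*log(sin(y)).


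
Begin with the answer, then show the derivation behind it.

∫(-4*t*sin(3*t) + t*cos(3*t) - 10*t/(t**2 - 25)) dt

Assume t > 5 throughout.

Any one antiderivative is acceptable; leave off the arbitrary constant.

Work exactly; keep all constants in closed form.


The answer is t*sin(3*t)/3 + 4*t*cos(3*t)/3 - 5*log(t - 5) - 5*log(t + 5) - 4*sin(3*t)/9 + cos(3*t)/9.
Step 1. Rewrite: now ∫(-10*t/(t**2 - 25)) dt + ∫(-4*t*sin(3*t)) dt + ∫(t*cos(3*t)) dt.
Step 2. Decompose ∫(-10*t/(t**2 - 25)) dt by partial fractions, -10*t/(t**2 - 25) = -5/(t + 5) - 5/(t - 5): now ∫(-4*t*sin(3*t)) dt + ∫(t*cos(3*t)) dt + ∫(-5/(t - 5)) dt + ∫(-5/(t + 5)) dt.
Step 3. Evaluate the standard form [assuming t > -5]: now -5*log(t + 5) + ∫(-4*t*sin(3*t)) dt + ∫(t*cos(3*t)) dt + ∫(-5/(t - 5)) dt.
Step 4. Evaluate the standard form [assuming t > 5]: now -5*log(t - 5) - 5*log(t + 5) + ∫(-4*t*sin(3*t)) dt + ∫(t*cos(3*t)) dt.
Step 5. Integrate ∫(-4*t*sin(3*t)) dt by parts with u = t, dv = (-4*sin(3*t)) dt, so v = 4*cos(3*t)/3: now 4*t*cos(3*t)/3 - 5*log(t - 5) - 5*log(t + 5) + ∫(t*cos(3*t)) dt + ∫(-4*cos(3*t)/3) dt.
Step 6. Evaluate the standard form: now 4*t*cos(3*t)/3 - 5*log(t - 5) - 5*log(t + 5) - 4*sin(3*t)/9 + ∫(t*cos(3*t)) dt.
Step 7. Integrate ∫(t*cos(3*t)) dt by parts with u = t, dv = (cos(3*t)) dt, so v = sin(3*t)/3: now t*sin(3*t)/3 + 4*t*cos(3*t)/3 - 5*log(t - 5) - 5*log(t + 5) - 4*sin(3*t)/9 + ∫(-sin(3*t)/3) dt.
Step 8. Evaluate the standard form: now t*sin(3*t)/3 + 4*t*cos(3*t)/3 - 5*log(t - 5) - 5*log(t + 5) - 4*sin(3*t)/9 + cos(3*t)/9.
Answer: t*sin(3*t)/3 + 4*t*cos(3*t)/3 - 5*log(t - 5) - 5*log(t + 5) - 4*sin(3*t)/9 + cos(3*t)/9.


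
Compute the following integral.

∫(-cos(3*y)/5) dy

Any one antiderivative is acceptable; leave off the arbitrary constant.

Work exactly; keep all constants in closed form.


Answer: -sin(3*y)/15.


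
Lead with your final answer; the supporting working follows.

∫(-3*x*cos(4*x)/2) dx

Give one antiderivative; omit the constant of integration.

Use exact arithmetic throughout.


The answer is -3*x*sin(4*x)/8 - 3*cos(4*x)/32.
Step 1. Integrate ∫(-3*x*cos(4*x)/2) dx by parts with u = x, dv = (-3*cos(4*x)/2) dx, so v = -3*sin(4*x)/8: now -3*x*sin(4*x)/8 + ∫(3*sin(4*x)/8) dx.
Step 2. Evaluate the standard form: now -3*x*sin(4*x)/8 - 3*cos(4*x)/32.
Answer: -3*x*sin(4*x)/8 - 3*cos(4*x)/32.


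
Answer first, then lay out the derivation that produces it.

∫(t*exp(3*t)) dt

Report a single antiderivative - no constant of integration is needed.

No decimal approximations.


The answer is t*exp(3*t)/3 - exp(3*t)/9.
Step 1. Integrate ∫(t*exp(3*t)) dt by parts with u = t, dv = (exp(3*t)) dt, so v = exp(3*t)/3: now t*exp(3*t)/3 + ∫(-exp(3*t)/3) dt.
Step 2. Evaluate the standard form: now t*exp(3*t)/3 - exp(3*t)/9.
Answer: t*exp(3*t)/3 - exp(3*t)/9.


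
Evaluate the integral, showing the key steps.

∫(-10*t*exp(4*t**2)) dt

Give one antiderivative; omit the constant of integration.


Step 1. Substitute u = t**2, turning ∫(-10*t*exp(4*t**2)) dt into ∫(-5*exp(4*u)) du: now ∫(-5*exp(4*u)) du.
Step 2. Evaluate the standard form: now -5*exp(4*u)/4.
Step 3. Substitute back u = t**2: now -5*exp(4*t**2)/4.
Answer: -5*exp(4*t**2)/4.


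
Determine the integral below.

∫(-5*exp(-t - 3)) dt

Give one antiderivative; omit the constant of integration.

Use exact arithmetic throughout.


Answer: 5*exp(-t - 3).


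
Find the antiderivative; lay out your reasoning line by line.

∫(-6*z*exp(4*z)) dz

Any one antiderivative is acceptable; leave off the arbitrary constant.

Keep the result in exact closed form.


Step 1. Integrate ∫(-6*z*exp(4*z)) dz by parts with u = z, dv = (-6*exp(4*z)) dz, so v = -3*exp(4*z)/2: now -3*z*exp(4*z)/2 + ∫(3*exp(4*z)/2) dz.
Step 2. Evaluate the standard form: now -3*z*exp(4*z)/2 + 3*exp(4*z)/8.
Answer: -3*z*exp(4*z)/2 + 3*exp(4*z)/8.


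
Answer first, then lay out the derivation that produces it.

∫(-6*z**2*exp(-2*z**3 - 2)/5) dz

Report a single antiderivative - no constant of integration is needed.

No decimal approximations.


The answer is exp(-2*z**3 - 2)/5.
Step 1. Substitute u = z**3 + 1, turning ∫(-6*z**2*exp(-2*z**3 - 2)/5) dz into ∫(-2*exp(-2*u)/5) du: now ∫(-2*exp(-2*u)/5) du.
Step 2. Evaluate the standard form: now exp(-2*u)/5.
Step 3. Substitute back u = z**3 + 1: now exp(-2*z**3 - 2)/5.
Answer: exp(-2*z**3 - 2)/5.


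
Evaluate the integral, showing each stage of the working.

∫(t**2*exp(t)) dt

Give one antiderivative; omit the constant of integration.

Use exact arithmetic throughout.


Step 1. Integrate ∫(t**2*exp(t)) dt by parts with u = t**2, dv = (exp(t)) dt, so v = exp(t): now t**2*exp(t) + ∫(-2*t*exp(t)) dt.
Step 2. Integrate ∫(-2*t*exp(t)) dt by parts with u = t, dv = (-2*exp(t)) dt, so v = -2*exp(t): now t**2*exp(t) - 2*t*exp(t) + ∫(2*exp(t)) dt.
Step 3. Evaluate the standard form: now t**2*exp(t) - 2*t*exp(t) + 2*exp(t).
Answer: t**2*exp(t) - 2*t*exp(t) + 2*exp(t).


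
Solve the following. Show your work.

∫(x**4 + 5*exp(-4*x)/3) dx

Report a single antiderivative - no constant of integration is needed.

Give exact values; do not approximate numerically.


Step 1. Rewrite: now ∫(x**4) dx + ∫(5*exp(-4*x)/3) dx.
Step 2. Evaluate the standard form: now x**5/5 + ∫(5*exp(-4*x)/3) dx.
Step 3. Evaluate the standard form: now x**5/5 - 5*exp(-4*x)/12.
Answer: x**5/5 - 5*exp(-4*x)/12.


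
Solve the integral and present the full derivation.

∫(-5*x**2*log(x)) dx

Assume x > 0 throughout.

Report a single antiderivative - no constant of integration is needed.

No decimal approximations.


Step 1. Integrate ∫(-5*x**2*log(x)) dx by parts with u = log(x), dv = (-5*x**2) dx, so v = -5*x**3/3 [assuming x > 0]: now -5*x**3*log(x)/3 + ∫(5*x**2/3) dx.
Step 2. Evaluate the standard form: now -5*x**3*log(x)/3 + 5*x**3/9.
Answer: -5*x**3*log(x)/3 + 5*x**3/9.


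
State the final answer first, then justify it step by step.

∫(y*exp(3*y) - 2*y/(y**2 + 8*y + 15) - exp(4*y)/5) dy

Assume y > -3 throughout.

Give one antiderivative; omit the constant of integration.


The answer is y*exp(3*y)/3 - exp(4*y)/20 - exp(3*y)/9 + 3*log(y + 3) - 5*log(y + 5).
Step 1. Rewrite: now ∫(-2*y/(y**2 + 8*y + 15)) dy + ∫(y*exp(3*y)) dy + ∫(-exp(4*y)/5) dy.
Step 2. Evaluate the standard form: now -exp(4*y)/20 + ∫(-2*y/(y**2 + 8*y + 15)) dy + ∫(y*exp(3*y)) dy.
Step 3. Decompose ∫(-2*y/(y**2 + 8*y + 15)) dy by partial fractions, -2*y/(y**2 + 8*y + 15) = -5/(y + 5) + 3/(y + 3): now -exp(4*y)/20 + ∫(y*exp(3*y)) dy + ∫(3/(y + 3)) dy + ∫(-5/(y + 5)) dy.
Step 4. Evaluate the standard form [assuming y > -3]: now -exp(4*y)/20 + 3*log(y + 3) + ∫(y*exp(3*y)) dy + ∫(-5/(y + 5)) dy.
Step 5. Evaluate the standard form [assuming y > -5]: now -exp(4*y)/20 + 3*log(y + 3) - 5*log(y + 5) + ∫(y*exp(3*y)) dy.
Step 6. Integrate ∫(y*exp(3*y)) dy by parts with u = y, dv = (exp(3*y)) dy, so v = exp(3*y)/3: now y*exp(3*y)/3 - exp(4*y)/20 + 3*log(y + 3) - 5*log(y + 5) + ∫(-exp(3*y)/3) dy.
Step 7. Evaluate the standard form: now y*exp(3*y)/3 - exp(4*y)/20 - exp(3*y)/9 + 3*log(y + 3) - 5*log(y + 5).
Answer: y*exp(3*y)/3 - exp(4*y)/20 - exp(3*y)/9 + 3*log(y + 3) - 5*log(y + 5).


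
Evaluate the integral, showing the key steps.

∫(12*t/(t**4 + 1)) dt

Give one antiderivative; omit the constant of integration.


Step 1. Substitute u = t**2, turning ∫(12*t/(t**4 + 1)) dt into ∫(6/(u**2 + 1)) du: now ∫(6/(u**2 + 1)) du.
Step 2. Evaluate the standard form: now 6*atan(u).
Step 3. Substitute back u = t**2: now 6*atan(t**2).
Answer: 6*atan(t**2).


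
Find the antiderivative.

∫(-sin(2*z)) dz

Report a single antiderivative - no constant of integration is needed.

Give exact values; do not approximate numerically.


Answer: cos(2*z)/2.


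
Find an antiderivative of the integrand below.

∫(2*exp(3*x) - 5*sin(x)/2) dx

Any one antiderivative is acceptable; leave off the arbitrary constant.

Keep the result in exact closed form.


Answer: 2*exp(3*x)/3 + 5*cos(x)/2.


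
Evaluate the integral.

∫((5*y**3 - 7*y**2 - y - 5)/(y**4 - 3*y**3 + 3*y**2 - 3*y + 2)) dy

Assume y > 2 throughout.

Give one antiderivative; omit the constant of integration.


Answer: log(y - 2) + 4*log(y - 1) + 2*atan(y).


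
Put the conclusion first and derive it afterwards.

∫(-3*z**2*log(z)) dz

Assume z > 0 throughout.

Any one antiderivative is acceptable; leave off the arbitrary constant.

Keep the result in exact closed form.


The answer is -z**3*log(z) + z**3/3.
Step 1. Integrate ∫(-3*z**2*log(z)) dz by parts with u = log(z), dv = (-3*z**2) dz, so v = -z**3 [assuming z > 0]: now -z**3*log(z) + ∫(z**2) dz.
Step 2. Evaluate the standard form: now -z**3*log(z) + z**3/3.
Answer: -z**3*log(z) + z**3/3.


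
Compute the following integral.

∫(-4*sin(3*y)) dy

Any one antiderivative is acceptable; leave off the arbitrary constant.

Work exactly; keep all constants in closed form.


Answer: 4*cos(3*y)/3.


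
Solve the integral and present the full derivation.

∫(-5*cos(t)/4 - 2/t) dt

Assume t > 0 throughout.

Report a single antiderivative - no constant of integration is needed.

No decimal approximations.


Step 1. Rewrite: now ∫(-2/t) dt + ∫(-5*cos(t)/4) dt.
Step 2. Evaluate the standard form [assuming t > 0]: now -2*log(t) + ∫(-5*cos(t)/4) dt.
Step 3. Evaluate the standard form: now -2*log(t) - 5*sin(t)/4.
Answer: -2*log(t) - 5*sin(t)/4.


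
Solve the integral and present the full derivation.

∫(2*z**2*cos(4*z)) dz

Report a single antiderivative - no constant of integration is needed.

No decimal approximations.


Step 1. Integrate ∫(2*z**2*cos(4*z)) dz by parts with u = z**2, dv = (2*cos(4*z)) dz, so v = sin(4*z)/2: now z**2*sin(4*z)/2 + ∫(-z*sin(4*z)) dz.
Step 2. Integrate ∫(-z*sin(4*z)) dz by parts with u = z, dv = (-sin(4*z)) dz, so v = cos(4*z)/4: now z**2*sin(4*z)/2 + z*cos(4*z)/4 + ∫(-cos(4*z)/4) dz.
Step 3. Evaluate the standard form: now z**2*sin(4*z)/2 + z*cos(4*z)/4 - sin(4*z)/16.
Answer: z**2*sin(4*z)/2 + z*cos(4*z)/4 - sin(4*z)/16.


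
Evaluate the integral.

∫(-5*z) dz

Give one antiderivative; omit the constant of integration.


Answer: -5*z**2/2.


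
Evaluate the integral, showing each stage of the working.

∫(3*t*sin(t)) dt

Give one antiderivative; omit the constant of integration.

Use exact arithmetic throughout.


Step 1. Integrate ∫(3*t*sin(t)) dt by parts with u = t, dv = (3*sin(t)) dt, so v = -3*cos(t): now -3*t*cos(t) + ∫(3*cos(t)) dt.
Step 2. Evaluate the standard form: now -3*t*cos(t) + 3*sin(t).
Answer: -3*t*cos(t) + 3*sin(t).


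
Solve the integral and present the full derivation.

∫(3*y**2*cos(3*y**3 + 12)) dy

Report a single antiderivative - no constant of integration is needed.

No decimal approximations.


Step 1. Substitute u = y**3 + 4, turning ∫(3*y**2*cos(3*y**3 + 12)) dy into ∫(cos(3*u)) du: now ∫(cos(3*u)) du.
Step 2. Evaluate the standard form: now sin(3*u)/3.
Step 3. Substitute back u = y**3 + 4: now sin(3*y**3 + 12)/3.
Answer: sin(3*y**3 + 12)/3.


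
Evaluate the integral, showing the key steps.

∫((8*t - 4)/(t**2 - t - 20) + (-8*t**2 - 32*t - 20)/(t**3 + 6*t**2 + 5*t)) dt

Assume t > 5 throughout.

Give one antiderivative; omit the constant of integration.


Step 1. Rewrite: now ∫((8*t - 4)/(t**2 - t - 20)) dt + ∫((-8*t**2 - 32*t - 20)/(t**3 + 6*t**2 + 5*t)) dt.
Step 2. Decompose ∫((-8*t**2 - 32*t - 20)/(t**3 + 6*t**2 + 5*t)) dt by partial fractions, (-8*t**2 - 32*t - 20)/(t**3 + 6*t**2 + 5*t) = -3/(t + 5) - 1/(t + 1) - 4/t: now ∫(-4/t) dt + ∫((8*t - 4)/(t**2 - t - 20)) dt + ∫(-1/(t + 1)) dt + ∫(-3/(t + 5)) dt.
Step 3. Evaluate the standard form [assuming t > 0]: now -4*log(t) + ∫((8*t - 4)/(t**2 - t - 20)) dt + ∫(-1/(t + 1)) dt + ∫(-3/(t + 5)) dt.
Step 4. Evaluate the standard form [assuming t > -1]: now -4*log(t) - log(t + 1) + ∫((8*t - 4)/(t**2 - t - 20)) dt + ∫(-3/(t + 5)) dt.
Step 5. Evaluate the standard form [assuming t > -5]: now -4*log(t) - log(t + 1) - 3*log(t + 5) + ∫((8*t - 4)/(t**2 - t - 20)) dt.
Step 6. Decompose ∫((8*t - 4)/(t**2 - t - 20)) dt by partial fractions, (8*t - 4)/(t**2 - t - 20) = 4/(t + 4) + 4/(t - 5): now -4*log(t) - log(t + 1) - 3*log(t + 5) + ∫(4/(t - 5)) dt + ∫(4/(t + 4)) dt.
Step 7. Evaluate the standard form [assuming t > -4]: now -4*log(t) - log(t + 1) + 4*log(t + 4) - 3*log(t + 5) + ∫(4/(t - 5)) dt.
Step 8. Evaluate the standard form [assuming t > 5]: now -4*log(t) + 4*log(t - 5) - log(t + 1) + 4*log(t + 4) - 3*log(t + 5).
Answer: -4*log(t) + 4*log(t - 5) - log(t + 1) + 4*log(t + 4) - 3*log(t + 5).


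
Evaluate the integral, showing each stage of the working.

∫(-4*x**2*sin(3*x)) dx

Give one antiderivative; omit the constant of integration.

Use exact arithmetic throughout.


Step 1. Integrate ∫(-4*x**2*sin(3*x)) dx by parts with u = x**2, dv = (-4*sin(3*x)) dx, so v = 4*cos(3*x)/3: now 4*x**2*cos(3*x)/3 + ∫(-8*x*cos(3*x)/3) dx.
Step 2. Integrate ∫(-8*x*cos(3*x)/3) dx by parts with u = x, dv = (-8*cos(3*x)/3) dx, so v = -8*sin(3*x)/9: now 4*x**2*cos(3*x)/3 - 8*x*sin(3*x)/9 + ∫(8*sin(3*x)/9) dx.
Step 3. Evaluate the standard form: now 4*x**2*cos(3*x)/3 - 8*x*sin(3*x)/9 - 8*cos(3*x)/27.
Answer: 4*x**2*cos(3*x)/3 - 8*x*sin(3*x)/9 - 8*cos(3*x)/27.


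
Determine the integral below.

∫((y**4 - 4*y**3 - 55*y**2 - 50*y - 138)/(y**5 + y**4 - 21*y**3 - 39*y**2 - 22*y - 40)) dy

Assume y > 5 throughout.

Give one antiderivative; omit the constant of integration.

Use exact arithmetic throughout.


Answer: -log(y - 5) + 3*log(y + 2) - log(y + 4) + 2*atan(y).


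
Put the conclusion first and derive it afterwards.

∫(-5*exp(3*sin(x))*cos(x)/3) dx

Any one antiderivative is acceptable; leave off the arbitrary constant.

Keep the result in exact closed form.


The answer is -5*exp(3*sin(x))/9.
Step 1. Substitute u = sin(x), turning ∫(-5*exp(3*sin(x))*cos(x)/3) dx into ∫(-5*exp(3*u)/3) du: now ∫(-5*exp(3*u)/3) du.
Step 2. Evaluate the standard form: now -5*exp(3*u)/9.
Step 3. Substitute back u = sin(x): now -5*exp(3*sin(x))/9.
Answer: -5*exp(3*sin(x))/9.


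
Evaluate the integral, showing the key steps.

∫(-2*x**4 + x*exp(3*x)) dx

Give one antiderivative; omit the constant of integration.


Step 1. Rewrite: now ∫(-2*x**4) dx + ∫(x*exp(3*x)) dx.
Step 2. Evaluate the standard form: now -2*x**5/5 + ∫(x*exp(3*x)) dx.
Step 3. Integrate ∫(x*exp(3*x)) dx by parts with u = x, dv = (exp(3*x)) dx, so v = exp(3*x)/3: now -2*x**5/5 + x*exp(3*x)/3 + ∫(-exp(3*x)/3) dx.
Step 4. Evaluate the standard form: now -2*x**5/5 + x*exp(3*x)/3 - exp(3*x)/9.
Answer: -2*x**5/5 + x*exp(3*x)/3 - exp(3*x)/9.


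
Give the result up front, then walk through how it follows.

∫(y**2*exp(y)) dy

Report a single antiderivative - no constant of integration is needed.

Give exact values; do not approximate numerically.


The answer is y**2*exp(y) - 2*y*exp(y) + 2*exp(y).
Step 1. Integrate ∫(y**2*exp(y)) dy by parts with u = y**2, dv = (exp(y)) dy, so v = exp(y): now y**2*exp(y) + ∫(-2*y*exp(y)) dy.
Step 2. Integrate ∫(-2*y*exp(y)) dy by parts with u = y, dv = (-2*exp(y)) dy, so v = -2*exp(y): now y**2*exp(y) - 2*y*exp(y) + ∫(2*exp(y)) dy.
Step 3. Evaluate the standard form: now y**2*exp(y) - 2*y*exp(y) + 2*exp(y).
Answer: y**2*exp(y) - 2*y*exp(y) + 2*exp(y).


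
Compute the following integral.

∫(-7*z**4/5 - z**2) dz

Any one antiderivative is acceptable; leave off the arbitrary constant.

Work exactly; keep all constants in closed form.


Answer: -7*z**5/25 - z**3/3.


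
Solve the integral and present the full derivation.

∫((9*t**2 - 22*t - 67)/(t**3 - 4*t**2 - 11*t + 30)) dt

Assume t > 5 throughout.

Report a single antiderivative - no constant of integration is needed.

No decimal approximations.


Step 1. Decompose ∫((9*t**2 - 22*t - 67)/(t**3 - 4*t**2 - 11*t + 30)) dt by partial fractions, (9*t**2 - 22*t - 67)/(t**3 - 4*t**2 - 11*t + 30) = 2/(t + 3) + 5/(t - 2) + 2/(t - 5): now ∫(2/(t - 5)) dt + ∫(5/(t - 2)) dt + ∫(2/(t + 3)) dt.
Step 2. Evaluate the standard form [assuming t > 5]: now 2*log(t - 5) + ∫(5/(t - 2)) dt + ∫(2/(t + 3)) dt.
Step 3. Evaluate the standard form [assuming t > -3]: now 2*log(t - 5) + 2*log(t + 3) + ∫(5/(t - 2)) dt.
Step 4. Evaluate the standard form [assuming t > 2]: now 2*log(t - 5) + 5*log(t - 2) + 2*log(t + 3).
Answer: 2*log(t - 5) + 5*log(t - 2) + 2*log(t + 3).


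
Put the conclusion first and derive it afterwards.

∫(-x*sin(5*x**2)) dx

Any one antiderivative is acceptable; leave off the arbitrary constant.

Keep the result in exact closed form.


The answer is cos(5*x**2)/10.
Step 1. Substitute u = x**2, turning ∫(-x*sin(5*x**2)) dx into ∫(-sin(5*u)/2) du: now ∫(-sin(5*u)/2) du.
Step 2. Evaluate the standard form: now cos(5*u)/10.
Step 3. Substitute back u = x**2: now cos(5*x**2)/10.
Answer: cos(5*x**2)/10.


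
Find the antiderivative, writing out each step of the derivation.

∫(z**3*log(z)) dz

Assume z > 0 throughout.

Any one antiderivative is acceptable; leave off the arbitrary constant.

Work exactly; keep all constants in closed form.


Step 1. Integrate ∫(z**3*log(z)) dz by parts with u = log(z), dv = (z**3) dz, so v = z**4/4 [assuming z > 0]: now z**4*log(z)/4 + ∫(-z**3/4) dz.
Step 2. Evaluate the standard form: now z**4*log(z)/4 - z**4/16.
Answer: z**4*log(z)/4 - z**4/16.


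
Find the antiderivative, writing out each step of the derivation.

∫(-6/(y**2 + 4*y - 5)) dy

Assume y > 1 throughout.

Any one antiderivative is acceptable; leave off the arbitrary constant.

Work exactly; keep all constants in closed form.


Step 1. Decompose ∫(-6/(y**2 + 4*y - 5)) dy by partial fractions, -6/(y**2 + 4*y - 5) = 1/(y + 5) - 1/(y - 1): now ∫(-1/(y - 1)) dy + ∫(1/(y + 5)) dy.
Step 2. Evaluate the standard form [assuming y > -5]: now log(y + 5) + ∫(-1/(y - 1)) dy.
Step 3. Evaluate the standard form [assuming y > 1]: now -log(y - 1) + log(y + 5).
Answer: -log(y - 1) + log(y + 5).


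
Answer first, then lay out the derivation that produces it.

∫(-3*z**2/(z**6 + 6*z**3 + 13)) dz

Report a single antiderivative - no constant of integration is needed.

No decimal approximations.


The answer is -atan(z**3/2 + 3/2)/2.
Step 1. Substitute u = z**3 + 3, turning ∫(-3*z**2/(z**6 + 6*z**3 + 13)) dz into ∫(-1/(u**2 + 4)) du: now ∫(-1/(u**2 + 4)) du.
Step 2. Evaluate the standard form: now -atan(u/2)/2.
Step 3. Substitute back u = z**3 + 3: now -atan(z**3/2 + 3/2)/2.
Answer: -atan(z**3/2 + 3/2)/2.


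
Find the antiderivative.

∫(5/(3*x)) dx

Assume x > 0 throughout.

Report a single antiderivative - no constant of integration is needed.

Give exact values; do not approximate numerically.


Answer: 5*log(x)/3.


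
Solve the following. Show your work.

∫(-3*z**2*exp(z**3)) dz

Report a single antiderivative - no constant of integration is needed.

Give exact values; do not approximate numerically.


Step 1. Substitute u = z**3, turning ∫(-3*z**2*exp(z**3)) dz into ∫(-exp(u)) du: now ∫(-exp(u)) du.
Step 2. Evaluate the standard form: now -exp(u).
Step 3. Substitute back u = z**3: now -exp(z**3).
Answer: -exp(z**3).
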